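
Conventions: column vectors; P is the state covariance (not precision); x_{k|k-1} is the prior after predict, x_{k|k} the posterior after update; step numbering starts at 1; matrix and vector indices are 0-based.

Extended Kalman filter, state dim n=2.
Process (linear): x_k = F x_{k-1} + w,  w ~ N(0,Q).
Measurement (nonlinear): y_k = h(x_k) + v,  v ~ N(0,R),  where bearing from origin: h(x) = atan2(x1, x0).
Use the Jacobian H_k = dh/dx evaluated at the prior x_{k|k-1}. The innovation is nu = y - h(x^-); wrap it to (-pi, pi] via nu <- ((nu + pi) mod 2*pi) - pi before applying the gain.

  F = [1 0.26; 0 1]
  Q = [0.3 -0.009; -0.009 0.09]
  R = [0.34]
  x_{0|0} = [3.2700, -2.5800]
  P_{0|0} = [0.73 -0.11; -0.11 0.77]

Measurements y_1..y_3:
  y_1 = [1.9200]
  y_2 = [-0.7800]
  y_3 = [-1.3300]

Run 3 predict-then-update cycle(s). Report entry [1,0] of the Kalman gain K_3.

step 1: x^-=[2.5992, -2.5800]  P^-=[1.0249 0.0812; 0.0812 0.8600]  H_jac=[0.1924 0.1938]  S=[0.4163]  K=[0.5114; 0.4379]  nu=[2.7017]  x^+=[3.9808, -1.3970]  P^+=[0.9160 -0.0120; -0.0120 0.7802]
step 2: x^-=[3.6176, -1.3970]  P^-=[1.2625 0.1818; 0.1818 0.8702]  H_jac=[0.0929 0.2406]  S=[0.4094]  K=[0.3933; 0.5526]  nu=[-0.4115]  x^+=[3.4558, -1.6243]  P^+=[1.1992 0.0929; 0.0929 0.7452]
step 3: x^-=[3.0334, -1.6243]  P^-=[1.5978 0.2776; 0.2776 0.8352]  H_jac=[0.1372 0.2562]  S=[0.4444]  K=[0.6533; 0.5672]  nu=[-0.8384]  x^+=[2.4857, -2.0998]  P^+=[1.4081 0.1129; 0.1129 0.6922]

K[1,0] = 0.5672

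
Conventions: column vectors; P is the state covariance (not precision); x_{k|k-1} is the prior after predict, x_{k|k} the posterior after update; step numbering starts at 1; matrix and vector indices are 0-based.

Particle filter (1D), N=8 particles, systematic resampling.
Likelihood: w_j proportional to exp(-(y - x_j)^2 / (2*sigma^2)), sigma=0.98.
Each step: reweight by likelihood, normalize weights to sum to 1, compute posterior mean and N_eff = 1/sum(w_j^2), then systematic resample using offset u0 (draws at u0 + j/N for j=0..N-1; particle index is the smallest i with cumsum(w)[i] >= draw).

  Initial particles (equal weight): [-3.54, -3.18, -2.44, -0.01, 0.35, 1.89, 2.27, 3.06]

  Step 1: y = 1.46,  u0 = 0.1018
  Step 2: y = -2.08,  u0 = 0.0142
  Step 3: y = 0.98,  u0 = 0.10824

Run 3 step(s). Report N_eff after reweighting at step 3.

N_eff = 7.8438

step 1: w=[0.0000, 0.0000, 0.0001, 0.1187, 0.1926, 0.3322, 0.2599, 0.0965]  mean=1.5789  Neff=4.1949  idx=[3, 4, 5, 5, 5, 6, 6, 7]
step 2: w=[0.6950, 0.2990, 0.0018, 0.0018, 0.0018, 0.0003, 0.0003, 0.0000]  mean=0.1093  Neff=1.7469  idx=[0, 0, 0, 0, 0, 0, 1, 1]
step 3: w=[0.1148, 0.1148, 0.1148, 0.1148, 0.1148, 0.1148, 0.1555, 0.1555]  mean=0.1020  Neff=7.8438  idx=[0, 2, 3, 4, 5, 6, 7, 7]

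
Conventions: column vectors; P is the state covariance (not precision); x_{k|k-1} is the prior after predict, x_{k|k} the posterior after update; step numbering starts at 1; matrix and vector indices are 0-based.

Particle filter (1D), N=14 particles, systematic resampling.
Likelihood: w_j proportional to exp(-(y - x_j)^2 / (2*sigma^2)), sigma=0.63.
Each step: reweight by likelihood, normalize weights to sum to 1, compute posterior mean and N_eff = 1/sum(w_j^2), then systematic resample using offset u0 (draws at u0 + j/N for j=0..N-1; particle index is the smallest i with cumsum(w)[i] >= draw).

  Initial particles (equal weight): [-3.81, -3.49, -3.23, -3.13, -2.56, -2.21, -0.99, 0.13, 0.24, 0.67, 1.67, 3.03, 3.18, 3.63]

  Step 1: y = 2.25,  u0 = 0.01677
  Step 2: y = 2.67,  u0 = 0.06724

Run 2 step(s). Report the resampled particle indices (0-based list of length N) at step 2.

step 1: w=[0.0000, 0.0000, 0.0000, 0.0000, 0.0000, 0.0000, 0.0000, 0.0022, 0.0039, 0.0269, 0.4093, 0.2906, 0.2103, 0.0568]  mean=2.4583  Neff=3.3311  idx=[9, 10, 10, 10, 10, 10, 11, 11, 11, 11, 11, 12, 12, 13]
step 2: w=[0.0009, 0.0382, 0.0382, 0.0382, 0.0382, 0.0382, 0.1144, 0.1144, 0.1144, 0.1144, 0.1144, 0.0970, 0.0970, 0.0422]  mean=2.8226  Neff=10.7165  idx=[2, 4, 6, 6, 7, 8, 8, 9, 9, 10, 11, 11, 12, 13]

resampled_idx = [2, 4, 6, 6, 7, 8, 8, 9, 9, 10, 11, 11, 12, 13]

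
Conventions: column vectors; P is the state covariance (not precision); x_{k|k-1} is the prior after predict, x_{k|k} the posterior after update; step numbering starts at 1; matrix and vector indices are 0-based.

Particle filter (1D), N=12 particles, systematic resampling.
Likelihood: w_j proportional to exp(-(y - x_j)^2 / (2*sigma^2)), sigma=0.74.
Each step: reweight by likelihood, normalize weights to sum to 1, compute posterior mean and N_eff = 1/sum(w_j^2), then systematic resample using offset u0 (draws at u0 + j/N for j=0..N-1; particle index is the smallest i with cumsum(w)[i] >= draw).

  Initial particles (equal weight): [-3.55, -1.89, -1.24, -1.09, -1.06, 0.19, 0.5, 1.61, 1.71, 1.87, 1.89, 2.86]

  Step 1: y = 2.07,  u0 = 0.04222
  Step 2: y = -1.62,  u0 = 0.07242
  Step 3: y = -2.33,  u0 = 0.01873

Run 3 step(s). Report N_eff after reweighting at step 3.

N_eff = 9.3320

step 1: w=[0.0000, 0.0000, 0.0000, 0.0000, 0.0000, 0.0091, 0.0242, 0.1891, 0.2038, 0.2212, 0.2227, 0.1298]  mean=1.8725  Neff=5.1715  idx=[7, 7, 7, 8, 8, 9, 9, 9, 10, 10, 11, 11]
step 2: w=[0.1974, 0.1974, 0.1974, 0.1085, 0.1085, 0.0401, 0.0401, 0.0401, 0.0352, 0.0352, 0.0000, 0.0000]  mean=1.6827  Neff=6.7664  idx=[0, 0, 1, 1, 2, 2, 2, 3, 4, 5, 7, 9]
step 3: w=[0.1193, 0.1193, 0.1193, 0.1193, 0.1193, 0.1193, 0.1193, 0.0576, 0.0576, 0.0173, 0.0173, 0.0148]  mean=1.6347  Neff=9.3320  idx=[0, 0, 1, 2, 2, 3, 4, 5, 5, 6, 7, 8]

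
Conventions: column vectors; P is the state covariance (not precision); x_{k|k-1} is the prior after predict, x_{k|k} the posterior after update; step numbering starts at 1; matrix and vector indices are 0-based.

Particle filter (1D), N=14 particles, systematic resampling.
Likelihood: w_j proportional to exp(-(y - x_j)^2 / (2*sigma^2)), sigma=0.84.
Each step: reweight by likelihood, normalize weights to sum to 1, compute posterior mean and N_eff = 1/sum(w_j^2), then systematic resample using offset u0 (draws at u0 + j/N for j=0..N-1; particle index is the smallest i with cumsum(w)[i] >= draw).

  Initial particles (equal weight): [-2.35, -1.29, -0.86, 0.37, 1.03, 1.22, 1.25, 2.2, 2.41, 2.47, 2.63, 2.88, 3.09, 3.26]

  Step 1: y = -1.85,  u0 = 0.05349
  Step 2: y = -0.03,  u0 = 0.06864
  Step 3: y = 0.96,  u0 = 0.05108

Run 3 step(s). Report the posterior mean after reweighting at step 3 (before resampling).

post_mean = -0.9195

step 1: w=[0.3854, 0.3684, 0.2297, 0.0140, 0.0013, 0.0006, 0.0005, 0.0000, 0.0000, 0.0000, 0.0000, 0.0000, 0.0000, 0.0000]  mean=-1.5708  Neff=2.9648  idx=[0, 0, 0, 0, 0, 1, 1, 1, 1, 1, 2, 2, 2, 2]
step 2: w=[0.0053, 0.0053, 0.0053, 0.0053, 0.0053, 0.0775, 0.0775, 0.0775, 0.0775, 0.0775, 0.1465, 0.1465, 0.1465, 0.1465]  mean=-1.0659  Neff=8.6161  idx=[5, 6, 7, 8, 9, 10, 10, 11, 11, 12, 12, 13, 13, 13]
step 3: w=[0.0277, 0.0277, 0.0277, 0.0277, 0.0277, 0.0957, 0.0957, 0.0957, 0.0957, 0.0957, 0.0957, 0.0957, 0.0957, 0.0957]  mean=-0.9195  Neff=11.5870  idx=[1, 4, 5, 6, 7, 7, 8, 9, 10, 10, 11, 12, 13, 13]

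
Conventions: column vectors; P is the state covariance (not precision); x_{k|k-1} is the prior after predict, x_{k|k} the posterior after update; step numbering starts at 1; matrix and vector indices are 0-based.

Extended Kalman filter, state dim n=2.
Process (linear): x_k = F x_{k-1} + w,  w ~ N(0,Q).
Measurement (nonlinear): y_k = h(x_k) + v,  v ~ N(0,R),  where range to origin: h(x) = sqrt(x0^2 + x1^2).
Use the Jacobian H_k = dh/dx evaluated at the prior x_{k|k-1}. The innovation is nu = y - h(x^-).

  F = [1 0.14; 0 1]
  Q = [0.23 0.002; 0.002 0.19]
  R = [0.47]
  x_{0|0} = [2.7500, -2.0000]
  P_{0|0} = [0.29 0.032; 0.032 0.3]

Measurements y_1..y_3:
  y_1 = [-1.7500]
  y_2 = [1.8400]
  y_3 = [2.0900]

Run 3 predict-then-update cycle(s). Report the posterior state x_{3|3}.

step 1: x^-=[2.4700, -2.0000]  P^-=[0.5348 0.0760; 0.0760 0.4900]  H_jac=[0.7772 -0.6293]  S=[0.9127]  K=[0.4030; -0.2731]  nu=[-4.9282]  x^+=[0.4839, -0.6540]  P^+=[0.3866 0.1765; 0.1765 0.4219]
step 2: x^-=[0.3924, -0.6540]  P^-=[0.6743 0.2375; 0.2375 0.6119]  H_jac=[0.5145 -0.8575]  S=[0.8888]  K=[0.1611; -0.4529]  nu=[1.0773]  x^+=[0.5659, -1.1419]  P^+=[0.6512 0.3024; 0.3024 0.4296]
step 3: x^-=[0.4061, -1.1419]  P^-=[0.9743 0.3645; 0.3645 0.6196]  H_jac=[0.3351 -0.9422]  S=[0.8993]  K=[-0.0189; -0.5134]  nu=[0.8780]  x^+=[0.3895, -1.5927]  P^+=[0.9740 0.3558; 0.3558 0.3826]

x_post = [0.3895, -1.5927]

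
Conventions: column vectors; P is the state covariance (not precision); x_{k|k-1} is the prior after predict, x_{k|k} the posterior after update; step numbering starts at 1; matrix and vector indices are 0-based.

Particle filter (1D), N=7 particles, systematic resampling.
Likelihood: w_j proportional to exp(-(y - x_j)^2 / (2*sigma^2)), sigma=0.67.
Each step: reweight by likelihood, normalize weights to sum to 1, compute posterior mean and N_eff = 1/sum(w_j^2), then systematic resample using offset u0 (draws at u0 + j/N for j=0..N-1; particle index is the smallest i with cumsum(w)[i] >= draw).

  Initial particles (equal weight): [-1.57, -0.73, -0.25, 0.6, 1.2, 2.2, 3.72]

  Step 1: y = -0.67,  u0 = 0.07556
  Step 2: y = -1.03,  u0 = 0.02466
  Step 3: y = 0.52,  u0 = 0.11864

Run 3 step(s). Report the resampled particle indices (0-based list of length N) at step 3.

step 1: w=[0.1684, 0.4133, 0.3410, 0.0688, 0.0084, 0.0000, 0.0000]  mean=-0.5998  Neff=3.1224  idx=[0, 1, 1, 1, 2, 2, 3]
step 2: w=[0.1605, 0.2008, 0.2008, 0.2008, 0.1127, 0.1127, 0.0115]  mean=-0.7412  Neff=5.8031  idx=[0, 1, 1, 2, 3, 3, 5]
step 3: w=[0.0055, 0.1252, 0.1252, 0.1252, 0.1252, 0.1252, 0.3686]  mean=-0.5577  Neff=4.6675  idx=[1, 3, 4, 5, 6, 6, 6]

resampled_idx = [1, 3, 4, 5, 6, 6, 6]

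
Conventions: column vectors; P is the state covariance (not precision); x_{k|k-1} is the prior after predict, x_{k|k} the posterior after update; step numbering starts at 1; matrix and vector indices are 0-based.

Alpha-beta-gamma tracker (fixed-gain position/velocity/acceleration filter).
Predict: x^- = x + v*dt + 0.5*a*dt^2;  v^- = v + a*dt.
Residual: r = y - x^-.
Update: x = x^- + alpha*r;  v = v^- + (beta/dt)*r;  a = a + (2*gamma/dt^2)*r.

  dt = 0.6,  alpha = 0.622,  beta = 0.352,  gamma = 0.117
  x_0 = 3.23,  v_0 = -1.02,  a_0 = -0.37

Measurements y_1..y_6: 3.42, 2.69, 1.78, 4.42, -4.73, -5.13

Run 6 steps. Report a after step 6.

a_post = -4.6508

step 1: x_pred=2.5514  r=0.8686  x^+=3.0917  v^+=-0.7324  a^+=0.1946
step 2: x_pred=2.6872  r=0.0028  x^+=2.6890  v^+=-0.6140  a^+=0.1964
step 3: x_pred=2.3559  r=-0.5759  x^+=1.9977  v^+=-0.8341  a^+=-0.1779
step 4: x_pred=1.4652  r=2.9548  x^+=3.3031  v^+=0.7926  a^+=1.7427
step 5: x_pred=4.0924  r=-8.8224  x^+=-1.3951  v^+=-3.3375  a^+=-3.9919
step 6: x_pred=-4.1162  r=-1.0138  x^+=-4.7468  v^+=-6.3274  a^+=-4.6508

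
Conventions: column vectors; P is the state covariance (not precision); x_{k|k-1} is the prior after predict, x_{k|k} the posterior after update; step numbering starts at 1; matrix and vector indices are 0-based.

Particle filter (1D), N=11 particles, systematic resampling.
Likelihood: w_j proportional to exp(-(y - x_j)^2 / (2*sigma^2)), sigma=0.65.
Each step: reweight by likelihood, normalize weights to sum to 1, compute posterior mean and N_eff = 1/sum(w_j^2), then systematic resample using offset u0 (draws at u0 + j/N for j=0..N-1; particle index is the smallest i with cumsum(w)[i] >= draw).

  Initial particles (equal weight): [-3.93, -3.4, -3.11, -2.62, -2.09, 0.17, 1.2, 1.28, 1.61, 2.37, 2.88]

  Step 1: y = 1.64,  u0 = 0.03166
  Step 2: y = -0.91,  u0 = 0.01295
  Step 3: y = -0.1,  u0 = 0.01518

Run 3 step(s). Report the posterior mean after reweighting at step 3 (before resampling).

step 1: w=[0.0000, 0.0000, 0.0000, 0.0000, 0.0000, 0.0226, 0.2323, 0.2505, 0.2918, 0.1555, 0.0473]  mean=1.5778  Neff=4.3714  idx=[6, 6, 6, 7, 7, 7, 8, 8, 8, 9, 9]
step 2: w=[0.1881, 0.1881, 0.1881, 0.1252, 0.1252, 0.1252, 0.0199, 0.0199, 0.0199, 0.0001, 0.0001]  mean=1.2548  Neff=6.4759  idx=[0, 0, 1, 1, 2, 2, 2, 3, 4, 5, 5]
step 3: w=[0.0990, 0.0990, 0.0990, 0.0990, 0.0990, 0.0990, 0.0990, 0.0768, 0.0768, 0.0768, 0.0768]  mean=1.2246  Neff=10.8505  idx=[0, 1, 1, 2, 3, 4, 5, 6, 7, 8, 10]

post_mean = 1.2246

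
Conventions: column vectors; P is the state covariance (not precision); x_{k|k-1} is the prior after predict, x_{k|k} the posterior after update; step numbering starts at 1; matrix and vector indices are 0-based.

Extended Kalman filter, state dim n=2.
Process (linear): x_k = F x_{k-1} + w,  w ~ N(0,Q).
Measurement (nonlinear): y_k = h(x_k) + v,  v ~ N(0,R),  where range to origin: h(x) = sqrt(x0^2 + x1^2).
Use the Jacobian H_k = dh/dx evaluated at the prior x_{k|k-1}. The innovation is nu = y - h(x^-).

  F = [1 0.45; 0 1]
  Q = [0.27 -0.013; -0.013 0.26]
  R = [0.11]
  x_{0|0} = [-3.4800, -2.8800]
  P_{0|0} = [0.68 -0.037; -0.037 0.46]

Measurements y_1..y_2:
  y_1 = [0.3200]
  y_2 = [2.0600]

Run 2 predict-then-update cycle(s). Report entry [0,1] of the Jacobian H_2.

H_jac[0,1] = -0.5941

step 1: x^-=[-4.7760, -2.8800]  P^-=[1.0099 0.1570; 0.1570 0.7200]  H_jac=[-0.8564 -0.5164]  S=[1.1814]  K=[-0.8006; -0.4285]  nu=[-5.2571]  x^+=[-0.5670, -0.6272]  P^+=[0.2526 -0.2483; -0.2483 0.5031]
step 2: x^-=[-0.8493, -0.6272]  P^-=[0.4010 -0.0349; -0.0349 0.7631]  H_jac=[-0.8044 -0.5941]  S=[0.6054]  K=[-0.4985; -0.7024]  nu=[1.0042]  x^+=[-1.3499, -1.3326]  P^+=[0.2505 -0.2469; -0.2469 0.4644]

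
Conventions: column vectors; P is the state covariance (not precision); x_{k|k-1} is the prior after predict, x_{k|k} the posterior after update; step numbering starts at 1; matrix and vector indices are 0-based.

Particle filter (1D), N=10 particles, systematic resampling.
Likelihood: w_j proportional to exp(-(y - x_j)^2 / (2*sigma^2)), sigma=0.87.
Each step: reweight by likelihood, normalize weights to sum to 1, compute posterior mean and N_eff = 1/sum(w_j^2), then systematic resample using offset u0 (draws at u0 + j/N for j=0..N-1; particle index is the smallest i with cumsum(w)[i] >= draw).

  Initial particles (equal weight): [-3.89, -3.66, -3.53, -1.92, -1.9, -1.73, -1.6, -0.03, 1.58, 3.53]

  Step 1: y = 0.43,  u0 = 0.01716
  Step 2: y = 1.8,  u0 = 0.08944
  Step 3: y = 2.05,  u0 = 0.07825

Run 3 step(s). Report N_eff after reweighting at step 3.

N_eff = 9.1288

step 1: w=[0.0000, 0.0000, 0.0000, 0.0179, 0.0191, 0.0315, 0.0452, 0.5980, 0.2871, 0.0012]  mean=0.2423  Neff=2.2537  idx=[3, 7, 7, 7, 7, 7, 7, 8, 8, 8]
step 2: w=[0.0000, 0.0307, 0.0307, 0.0307, 0.0307, 0.0307, 0.0307, 0.2719, 0.2719, 0.2719]  mean=1.2831  Neff=4.3973  idx=[3, 7, 7, 7, 8, 8, 8, 9, 9, 9]
step 3: w=[0.0073, 0.1103, 0.1103, 0.1103, 0.1103, 0.1103, 0.1103, 0.1103, 0.1103, 0.1103]  mean=1.5682  Neff=9.1288  idx=[1, 2, 3, 4, 5, 6, 7, 7, 8, 9]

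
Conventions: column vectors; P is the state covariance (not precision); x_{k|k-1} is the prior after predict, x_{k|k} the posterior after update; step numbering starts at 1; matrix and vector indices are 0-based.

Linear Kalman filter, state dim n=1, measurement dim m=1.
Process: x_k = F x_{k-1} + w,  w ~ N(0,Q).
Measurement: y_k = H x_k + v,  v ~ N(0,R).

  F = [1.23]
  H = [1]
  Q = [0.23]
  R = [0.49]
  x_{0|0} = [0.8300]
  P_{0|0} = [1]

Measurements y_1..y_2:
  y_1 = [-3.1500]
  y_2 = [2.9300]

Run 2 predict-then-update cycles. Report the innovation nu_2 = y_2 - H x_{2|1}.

innov = [5.6787]

step 1: x^-=[1.0209]  P^-=[1.7429]  S=[2.2329]  K=[0.7806]  nu=[-4.1709]  x^+=[-2.2347]  P^+=[0.3825]
step 2: x^-=[-2.7487]  P^-=[0.8086]  S=[1.2986]  K=[0.6227]  nu=[5.6787]  x^+=[0.7873]  P^+=[0.3051]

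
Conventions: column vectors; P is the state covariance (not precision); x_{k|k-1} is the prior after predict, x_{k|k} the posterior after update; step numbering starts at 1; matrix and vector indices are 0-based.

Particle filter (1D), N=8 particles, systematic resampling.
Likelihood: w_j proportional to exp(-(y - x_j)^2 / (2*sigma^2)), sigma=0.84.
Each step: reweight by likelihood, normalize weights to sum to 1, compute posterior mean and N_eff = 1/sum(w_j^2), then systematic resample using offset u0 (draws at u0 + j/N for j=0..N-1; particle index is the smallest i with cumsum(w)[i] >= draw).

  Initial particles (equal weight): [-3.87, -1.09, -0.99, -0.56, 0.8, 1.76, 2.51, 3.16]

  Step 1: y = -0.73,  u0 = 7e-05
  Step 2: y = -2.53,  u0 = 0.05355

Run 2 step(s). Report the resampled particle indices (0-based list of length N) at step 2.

step 1: w=[0.0003, 0.2992, 0.3126, 0.3213, 0.0624, 0.0041, 0.0002, 0.0000]  mean=-0.7590  Neff=3.3975  idx=[0, 1, 1, 2, 2, 3, 3, 3]
step 2: w=[0.2147, 0.1763, 0.1763, 0.1428, 0.1428, 0.0490, 0.0490, 0.0490]  mean=-1.5805  Neff=6.3984  idx=[0, 0, 1, 2, 2, 3, 4, 6]

resampled_idx = [0, 0, 1, 2, 2, 3, 4, 6]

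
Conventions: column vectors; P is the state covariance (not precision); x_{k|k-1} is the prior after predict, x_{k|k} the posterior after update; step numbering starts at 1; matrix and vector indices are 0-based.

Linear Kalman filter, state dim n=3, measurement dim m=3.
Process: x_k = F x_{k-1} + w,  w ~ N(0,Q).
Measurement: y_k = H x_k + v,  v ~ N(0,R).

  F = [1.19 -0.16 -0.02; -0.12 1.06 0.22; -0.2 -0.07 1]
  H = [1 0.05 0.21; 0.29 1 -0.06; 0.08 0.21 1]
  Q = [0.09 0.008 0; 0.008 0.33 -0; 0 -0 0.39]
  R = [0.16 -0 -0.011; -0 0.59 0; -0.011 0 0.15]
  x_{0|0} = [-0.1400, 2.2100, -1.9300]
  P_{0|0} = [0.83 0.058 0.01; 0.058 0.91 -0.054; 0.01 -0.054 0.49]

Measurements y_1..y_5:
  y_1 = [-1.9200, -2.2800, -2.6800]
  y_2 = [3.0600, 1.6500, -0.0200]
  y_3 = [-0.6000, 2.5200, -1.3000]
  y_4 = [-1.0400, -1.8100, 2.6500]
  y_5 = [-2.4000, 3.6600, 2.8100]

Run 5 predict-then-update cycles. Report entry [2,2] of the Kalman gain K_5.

K[2,2] = 0.7613

step 1: x^-=[-0.4816, 1.9348, -2.0567]  P^-=[1.2659 -0.1871 -0.1796; -0.1871 1.3477 -0.0097; -0.1796 -0.0097 0.9228]  S=[1.3757 0.2310 0.0746; 0.2310 1.9464 0.1699; 0.0746 0.1699 1.1013]  K=[0.8940 0.0067 -0.1684; -0.2100 0.6771 0.1444; -0.0137 -0.1323 0.8444]  nu=[-1.1032, -4.1985, -0.9911]  x^+=[-1.3290, -0.8196, -2.3232]  P^+=[0.1551 -0.0434 -0.0384; -0.0434 0.4086 -0.0584; -0.0384 -0.0584 0.1421]
step 2: x^-=[-1.4039, -1.2205, -2.0000]  P^-=[0.3382 -0.1465 -0.0696; -0.1465 0.7840 -0.0412; -0.0696 -0.0412 0.5627]  S=[0.4802 -0.0270 0.0365; -0.0270 1.3269 0.0576; 0.0365 0.0576 0.7161]  K=[0.6680 -0.0139 -0.1353; -0.2197 0.5509 0.1230; 0.0323 -0.1046 0.7727]  nu=[4.9449, 3.1576, 2.3486]  x^+=[1.5380, -0.2787, -0.3556]  P^+=[0.1164 -0.0436 -0.0278; -0.0436 0.3349 -0.0460; -0.0278 -0.0460 0.1274]
step 3: x^-=[1.8820, -0.5582, -0.6437]  P^-=[0.2811 -0.1266 -0.0502; -0.1266 0.7053 -0.0286; -0.0502 -0.0286 0.5401]  S=[0.4323 -0.0244 0.0515; -0.0244 1.2526 0.0618; 0.0515 0.0618 0.6987]  K=[0.6249 -0.0154 -0.1224; -0.2104 0.5248 0.1256; 0.0465 -0.0971 0.7638]  nu=[-2.3189, 2.4938, -0.6896]  x^+=[0.4791, 1.1519, -1.5205]  P^+=[0.1087 -0.0421 -0.0251; -0.0421 0.3193 -0.0425; -0.0251 -0.0425 0.1250]
step 4: x^-=[0.4162, 0.8291, -1.6969]  P^-=[0.2691 -0.1203 -0.0458; -0.1203 0.6886 -0.0253; -0.0458 -0.0253 0.5357]  S=[0.4226 -0.0217 0.0555; -0.0217 1.2380 0.0637; 0.0555 0.0637 0.6958]  K=[0.6146 -0.0151 -0.1189; -0.2059 0.5191 0.1265; 0.0498 -0.0955 0.7618]  nu=[-1.1413, -2.8616, 4.1395]  x^+=[-0.7343, 0.1022, 1.6729]  P^+=[0.1068 -0.0414 -0.0245; -0.0414 0.3158 -0.0418; -0.0245 -0.0418 0.1244]
step 5: x^-=[-0.9236, 0.5645, 1.8126]  P^-=[0.2661 -0.1184 -0.0448; -0.1184 0.6847 -0.0247; -0.0448 -0.0247 0.5347]  S=[0.4202 -0.0206 0.0565; -0.0206 1.2348 0.0640; 0.0565 0.0640 0.6951]  K=[0.6119 -0.0149 -0.1180; -0.2043 0.5179 0.1266; 0.0505 -0.0951 0.7613]  nu=[-1.8853, 3.4721, 0.9528]  x^+=[-2.2413, 2.8685, 2.1123]  P^+=[0.1064 -0.0411 -0.0243; -0.0411 0.3150 -0.0416; -0.0243 -0.0416 0.1243]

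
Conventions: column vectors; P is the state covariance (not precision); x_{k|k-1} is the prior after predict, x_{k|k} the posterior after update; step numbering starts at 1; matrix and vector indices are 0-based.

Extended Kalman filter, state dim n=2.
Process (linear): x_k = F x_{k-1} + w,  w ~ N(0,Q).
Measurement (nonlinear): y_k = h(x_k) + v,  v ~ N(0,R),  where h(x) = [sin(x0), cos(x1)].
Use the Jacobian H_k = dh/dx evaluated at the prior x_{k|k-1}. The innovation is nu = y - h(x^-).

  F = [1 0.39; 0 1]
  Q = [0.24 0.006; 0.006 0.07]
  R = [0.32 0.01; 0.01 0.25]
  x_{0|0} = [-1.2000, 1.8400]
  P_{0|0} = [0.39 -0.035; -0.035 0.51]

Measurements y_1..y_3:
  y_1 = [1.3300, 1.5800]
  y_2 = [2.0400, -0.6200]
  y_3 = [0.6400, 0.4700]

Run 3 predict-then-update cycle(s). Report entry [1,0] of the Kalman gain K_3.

step 1: x^-=[-0.4824, 1.8400]  P^-=[0.6803 0.1699; 0.1699 0.5800]  H_jac=[0.8859 0.0000; 0.0000 -0.9640]  S=[0.8539 -0.1351; -0.1351 0.7890]  K=[0.6917 -0.0892; 0.0659 -0.6974]  nu=[1.7939, 1.8460]  x^+=[0.5938, 0.6710]  P^+=[0.2488 0.0159; 0.0159 0.1802]
step 2: x^-=[0.8555, 0.6710]  P^-=[0.5287 0.0922; 0.0922 0.2502]  H_jac=[0.6558 0.0000; 0.0000 -0.6218]  S=[0.5474 -0.0276; -0.0276 0.3467]  K=[0.6276 -0.1154; 0.0882 -0.4416]  nu=[1.2851, -1.4032]  x^+=[1.8240, 1.4040]  P^+=[0.3045 0.0363; 0.0363 0.1761]
step 3: x^-=[2.3715, 1.4040]  P^-=[0.5996 0.1110; 0.1110 0.2461]  H_jac=[-0.7179 0.0000; 0.0000 -0.9861]  S=[0.6290 0.0886; 0.0886 0.4894]  K=[-0.6699 -0.1024; -0.0583 -0.4855]  nu=[-0.0562, 0.3040]  x^+=[2.3780, 1.2597]  P^+=[0.3000 0.0328; 0.0328 0.1237]

K[1,0] = -0.0583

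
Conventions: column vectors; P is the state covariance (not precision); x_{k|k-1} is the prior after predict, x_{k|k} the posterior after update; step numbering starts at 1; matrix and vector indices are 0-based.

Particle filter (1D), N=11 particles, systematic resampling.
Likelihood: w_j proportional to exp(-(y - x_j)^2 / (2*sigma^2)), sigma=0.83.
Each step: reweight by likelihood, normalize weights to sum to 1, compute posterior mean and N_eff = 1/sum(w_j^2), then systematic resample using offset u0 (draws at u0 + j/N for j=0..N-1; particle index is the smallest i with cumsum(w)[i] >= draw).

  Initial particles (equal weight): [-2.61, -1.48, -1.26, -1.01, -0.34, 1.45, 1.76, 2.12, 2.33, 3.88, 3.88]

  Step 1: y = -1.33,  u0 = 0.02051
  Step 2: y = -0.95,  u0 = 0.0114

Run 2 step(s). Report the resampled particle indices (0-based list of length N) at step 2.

resampled_idx = [0, 1, 2, 4, 4, 5, 6, 7, 8, 9, 10]

step 1: w=[0.0821, 0.2652, 0.2687, 0.2503, 0.1324, 0.0010, 0.0003, 0.0000, 0.0000, 0.0000, 0.0000]  mean=-1.2411  Neff=4.3582  idx=[0, 1, 1, 1, 2, 2, 2, 3, 3, 3, 4]
step 2: w=[0.0148, 0.0893, 0.0893, 0.0893, 0.1021, 0.1021, 0.1021, 0.1092, 0.1092, 0.1092, 0.0836]  mean=-1.1802  Neff=10.1897  idx=[0, 1, 2, 4, 4, 5, 6, 7, 8, 9, 10]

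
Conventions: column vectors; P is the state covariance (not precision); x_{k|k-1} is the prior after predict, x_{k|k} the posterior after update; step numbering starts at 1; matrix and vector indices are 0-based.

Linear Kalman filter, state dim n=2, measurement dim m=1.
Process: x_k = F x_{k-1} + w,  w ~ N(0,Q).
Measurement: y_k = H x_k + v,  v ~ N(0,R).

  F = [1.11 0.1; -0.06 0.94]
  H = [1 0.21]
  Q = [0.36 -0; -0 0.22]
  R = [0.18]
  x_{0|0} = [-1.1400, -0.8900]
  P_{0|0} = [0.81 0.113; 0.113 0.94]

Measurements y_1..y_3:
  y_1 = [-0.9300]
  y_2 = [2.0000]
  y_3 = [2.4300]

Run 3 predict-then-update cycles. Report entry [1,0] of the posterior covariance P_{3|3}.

step 1: x^-=[-1.3544, -0.7682]  P^-=[1.3925 0.1516; 0.1516 1.0408]  S=[1.6821]  K=[0.8468; 0.2201]  nu=[0.5857]  x^+=[-0.8584, -0.6393]  P^+=[0.1864 -0.1618; -0.1618 0.9593]
step 2: x^-=[-1.0168, -0.5494]  P^-=[0.5633 -0.0901; -0.0901 1.0865]  S=[0.7534]  K=[0.7226; 0.1832]  nu=[3.1322]  x^+=[1.2465, 0.0245]  P^+=[0.1699 -0.1899; -0.1899 1.0612]
step 3: x^-=[1.3861, -0.0518]  P^-=[0.5378 -0.1085; -0.1085 1.1798]  S=[0.7243]  K=[0.7111; 0.1922]  nu=[1.0548]  x^+=[2.1362, 0.1509]  P^+=[0.1716 -0.2075; -0.2075 1.1530]

P_post[1,0] = -0.2075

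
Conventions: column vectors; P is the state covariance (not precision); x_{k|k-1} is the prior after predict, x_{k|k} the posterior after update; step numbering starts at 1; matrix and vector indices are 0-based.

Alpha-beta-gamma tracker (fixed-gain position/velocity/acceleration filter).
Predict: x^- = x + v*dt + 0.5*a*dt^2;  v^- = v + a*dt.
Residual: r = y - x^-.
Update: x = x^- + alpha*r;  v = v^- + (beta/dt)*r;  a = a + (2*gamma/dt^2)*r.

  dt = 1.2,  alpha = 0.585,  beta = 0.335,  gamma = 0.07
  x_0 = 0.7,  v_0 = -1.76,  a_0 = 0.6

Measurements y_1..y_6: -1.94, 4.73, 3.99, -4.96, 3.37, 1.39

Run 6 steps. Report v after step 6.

step 1: x_pred=-0.9800  r=-0.9600  x^+=-1.5416  v^+=-1.3080  a^+=0.5067
step 2: x_pred=-2.7464  r=7.4764  x^+=1.6273  v^+=1.3872  a^+=1.2335
step 3: x_pred=4.1800  r=-0.1900  x^+=4.0689  v^+=2.8144  a^+=1.2151
step 4: x_pred=8.3209  r=-13.2809  x^+=0.5516  v^+=0.5648  a^+=-0.0761
step 5: x_pred=1.1746  r=2.1954  x^+=2.4589  v^+=1.0864  a^+=0.1373
step 6: x_pred=3.8614  r=-2.4714  x^+=2.4156  v^+=0.5612  a^+=-0.1030

v_post = 0.5612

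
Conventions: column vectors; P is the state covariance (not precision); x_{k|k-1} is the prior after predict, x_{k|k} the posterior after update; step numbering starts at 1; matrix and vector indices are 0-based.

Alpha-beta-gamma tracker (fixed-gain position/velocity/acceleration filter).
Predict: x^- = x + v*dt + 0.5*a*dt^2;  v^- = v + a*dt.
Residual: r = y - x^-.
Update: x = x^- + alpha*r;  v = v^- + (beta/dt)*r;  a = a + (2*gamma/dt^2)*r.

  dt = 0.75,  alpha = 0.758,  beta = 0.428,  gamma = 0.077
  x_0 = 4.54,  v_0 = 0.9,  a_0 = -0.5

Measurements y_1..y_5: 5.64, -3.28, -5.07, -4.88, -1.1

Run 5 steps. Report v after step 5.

step 1: x_pred=5.0744  r=0.5656  x^+=5.5031  v^+=0.8478  a^+=-0.3451
step 2: x_pred=6.0419  r=-9.3219  x^+=-1.0241  v^+=-4.7308  a^+=-2.8973
step 3: x_pred=-5.3870  r=0.3170  x^+=-5.1467  v^+=-6.7228  a^+=-2.8105
step 4: x_pred=-10.9793  r=6.0993  x^+=-6.3560  v^+=-5.3500  a^+=-1.1406
step 5: x_pred=-10.6893  r=9.5893  x^+=-3.4206  v^+=-0.7332  a^+=1.4847

v_post = -0.7332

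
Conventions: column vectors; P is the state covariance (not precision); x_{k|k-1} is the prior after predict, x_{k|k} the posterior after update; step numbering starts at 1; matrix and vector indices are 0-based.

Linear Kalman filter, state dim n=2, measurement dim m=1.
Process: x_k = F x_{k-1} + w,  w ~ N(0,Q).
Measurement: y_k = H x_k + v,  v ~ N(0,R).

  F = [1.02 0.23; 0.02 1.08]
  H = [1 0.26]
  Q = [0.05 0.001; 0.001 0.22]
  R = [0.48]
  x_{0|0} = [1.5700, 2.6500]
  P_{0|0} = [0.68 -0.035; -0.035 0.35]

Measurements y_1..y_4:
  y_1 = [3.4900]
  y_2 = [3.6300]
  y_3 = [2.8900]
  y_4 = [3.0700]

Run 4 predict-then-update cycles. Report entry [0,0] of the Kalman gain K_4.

K[0,0] = 0.3461

step 1: x^-=[2.2109, 2.8934]  P^-=[0.7596 0.0631; 0.0631 0.6270]  S=[1.3148]  K=[0.5902; 0.1720]  nu=[0.5268]  x^+=[2.5218, 2.9840]  P^+=[0.3016 -0.0704; -0.0704 0.5881]
step 2: x^-=[3.2586, 3.2732]  P^-=[0.3619 0.0754; 0.0754 0.9031]  S=[0.9421]  K=[0.4049; 0.3293]  nu=[-0.4796]  x^+=[3.0644, 3.1152]  P^+=[0.2074 -0.0502; -0.0502 0.8009]
step 3: x^-=[3.8422, 3.4258]  P^-=[0.2846 0.1487; 0.1487 1.1521]  S=[0.9198]  K=[0.3514; 0.4873]  nu=[-1.8429]  x^+=[3.1945, 2.5277]  P^+=[0.1710 -0.0089; -0.0089 0.9337]
step 4: x^-=[3.8398, 2.7939]  P^-=[0.2731 0.2266; 0.2266 1.3088]  S=[0.9595]  K=[0.3461; 0.5908]  nu=[-1.4962]  x^+=[3.3220, 1.9098]  P^+=[0.1582 0.0304; 0.0304 0.9738]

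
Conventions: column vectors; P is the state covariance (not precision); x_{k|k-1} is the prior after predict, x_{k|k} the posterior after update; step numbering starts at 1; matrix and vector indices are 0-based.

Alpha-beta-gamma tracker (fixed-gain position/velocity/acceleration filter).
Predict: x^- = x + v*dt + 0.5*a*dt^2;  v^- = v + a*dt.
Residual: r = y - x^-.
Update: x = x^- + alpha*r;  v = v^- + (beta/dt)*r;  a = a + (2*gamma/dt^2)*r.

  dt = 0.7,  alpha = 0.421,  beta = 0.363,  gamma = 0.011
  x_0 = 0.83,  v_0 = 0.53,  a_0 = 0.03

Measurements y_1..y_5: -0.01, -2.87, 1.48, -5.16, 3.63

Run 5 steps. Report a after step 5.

step 1: x_pred=1.2084  r=-1.2184  x^+=0.6954  v^+=-0.0808  a^+=-0.0247
step 2: x_pred=0.6328  r=-3.5028  x^+=-0.8419  v^+=-1.9146  a^+=-0.1820
step 3: x_pred=-2.2266  r=3.7066  x^+=-0.6661  v^+=-0.1198  a^+=-0.0155
step 4: x_pred=-0.7538  r=-4.4062  x^+=-2.6088  v^+=-2.4156  a^+=-0.2134
step 5: x_pred=-4.3520  r=7.9820  x^+=-0.9916  v^+=1.5743  a^+=0.1450

a_post = 0.1450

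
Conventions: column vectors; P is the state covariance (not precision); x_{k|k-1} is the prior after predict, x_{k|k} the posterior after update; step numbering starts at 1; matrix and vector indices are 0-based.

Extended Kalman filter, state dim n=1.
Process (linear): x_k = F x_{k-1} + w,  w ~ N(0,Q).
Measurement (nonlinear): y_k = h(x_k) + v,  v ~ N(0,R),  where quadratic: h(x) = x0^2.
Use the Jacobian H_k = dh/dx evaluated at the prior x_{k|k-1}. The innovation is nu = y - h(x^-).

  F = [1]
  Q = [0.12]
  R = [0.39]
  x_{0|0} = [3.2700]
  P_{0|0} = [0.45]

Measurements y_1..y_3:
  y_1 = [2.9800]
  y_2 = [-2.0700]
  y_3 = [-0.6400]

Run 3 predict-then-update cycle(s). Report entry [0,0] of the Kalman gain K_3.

K[0,0] = 0.2977

step 1: x^-=[3.2700]  P^-=[0.5700]  H_jac=[6.5400]  S=[24.7698]  K=[0.1505]  nu=[-7.7129]  x^+=[2.1092]  P^+=[0.0090]
step 2: x^-=[2.1092]  P^-=[0.1290]  H_jac=[4.2185]  S=[2.6851]  K=[0.2026]  nu=[-6.5188]  x^+=[0.7884]  P^+=[0.0187]
step 3: x^-=[0.7884]  P^-=[0.1387]  H_jac=[1.5767]  S=[0.7349]  K=[0.2977]  nu=[-1.2615]  x^+=[0.4129]  P^+=[0.0736]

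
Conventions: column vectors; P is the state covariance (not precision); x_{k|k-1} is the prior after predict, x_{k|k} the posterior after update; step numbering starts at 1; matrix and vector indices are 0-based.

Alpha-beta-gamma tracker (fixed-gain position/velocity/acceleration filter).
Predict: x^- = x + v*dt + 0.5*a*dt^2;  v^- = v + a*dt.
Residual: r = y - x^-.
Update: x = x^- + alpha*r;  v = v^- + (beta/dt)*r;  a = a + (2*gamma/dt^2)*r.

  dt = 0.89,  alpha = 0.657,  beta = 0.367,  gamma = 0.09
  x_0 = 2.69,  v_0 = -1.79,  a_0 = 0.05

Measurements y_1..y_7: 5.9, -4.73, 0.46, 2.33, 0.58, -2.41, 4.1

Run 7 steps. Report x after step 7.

step 1: x_pred=1.1167  r=4.7833  x^+=4.2593  v^+=0.2269  a^+=1.1370
step 2: x_pred=4.9116  r=-9.6416  x^+=-1.4229  v^+=-2.7370  a^+=-1.0540
step 3: x_pred=-4.2763  r=4.7363  x^+=-1.1645  v^+=-1.7220  a^+=0.0223
step 4: x_pred=-2.6883  r=5.0183  x^+=0.6087  v^+=0.3672  a^+=1.1626
step 5: x_pred=1.3960  r=-0.8160  x^+=0.8599  v^+=1.0654  a^+=0.9772
step 6: x_pred=2.1952  r=-4.6052  x^+=-0.8304  v^+=0.0362  a^+=-0.0693
step 7: x_pred=-0.8257  r=4.9257  x^+=2.4105  v^+=2.0057  a^+=1.0501

x_post = 2.4105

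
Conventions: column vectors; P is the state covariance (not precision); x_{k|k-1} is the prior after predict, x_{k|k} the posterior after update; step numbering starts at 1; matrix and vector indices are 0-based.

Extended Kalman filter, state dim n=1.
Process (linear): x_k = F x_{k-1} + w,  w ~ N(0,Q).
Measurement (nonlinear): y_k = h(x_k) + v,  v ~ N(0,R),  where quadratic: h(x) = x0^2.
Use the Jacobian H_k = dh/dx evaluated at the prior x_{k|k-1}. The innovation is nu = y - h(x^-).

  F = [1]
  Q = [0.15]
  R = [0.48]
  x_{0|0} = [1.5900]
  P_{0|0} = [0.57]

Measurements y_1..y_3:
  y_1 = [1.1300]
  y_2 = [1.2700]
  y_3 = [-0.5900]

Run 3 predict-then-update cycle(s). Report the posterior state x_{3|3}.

step 1: x^-=[1.5900]  P^-=[0.7200]  H_jac=[3.1800]  S=[7.7609]  K=[0.2950]  nu=[-1.3981]  x^+=[1.1775]  P^+=[0.0445]
step 2: x^-=[1.1775]  P^-=[0.1945]  H_jac=[2.3551]  S=[1.5589]  K=[0.2939]  nu=[-0.1166]  x^+=[1.1433]  P^+=[0.0599]
step 3: x^-=[1.1433]  P^-=[0.2099]  H_jac=[2.2865]  S=[1.5774]  K=[0.3043]  nu=[-1.8971]  x^+=[0.5661]  P^+=[0.0639]

x_post = [0.5661]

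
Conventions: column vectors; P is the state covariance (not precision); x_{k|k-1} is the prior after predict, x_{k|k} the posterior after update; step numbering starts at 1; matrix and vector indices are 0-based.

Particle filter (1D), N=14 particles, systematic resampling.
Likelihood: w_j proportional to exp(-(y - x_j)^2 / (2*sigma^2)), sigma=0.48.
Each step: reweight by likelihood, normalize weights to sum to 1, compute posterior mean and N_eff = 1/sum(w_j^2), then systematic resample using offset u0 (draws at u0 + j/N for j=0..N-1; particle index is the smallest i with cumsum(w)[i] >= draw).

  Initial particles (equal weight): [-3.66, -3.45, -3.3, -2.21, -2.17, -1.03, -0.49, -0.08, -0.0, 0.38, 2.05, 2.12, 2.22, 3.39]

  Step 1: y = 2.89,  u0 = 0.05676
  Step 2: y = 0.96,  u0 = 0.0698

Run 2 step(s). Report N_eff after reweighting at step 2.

step 1: w=[0.0000, 0.0000, 0.0000, 0.0000, 0.0000, 0.0000, 0.0000, 0.0000, 0.0000, 0.0000, 0.1490, 0.1903, 0.2601, 0.4005]  mean=2.6443  Neff=3.4901  idx=[10, 10, 11, 11, 12, 12, 12, 12, 13, 13, 13, 13, 13, 13]
step 2: w=[0.1960, 0.1960, 0.1393, 0.1393, 0.0824, 0.0824, 0.0824, 0.0824, 0.0000, 0.0000, 0.0000, 0.0000, 0.0000, 0.0000]  mean=2.1256  Neff=7.0053  idx=[0, 0, 1, 1, 1, 2, 2, 3, 3, 4, 5, 6, 7, 7]

N_eff = 7.0053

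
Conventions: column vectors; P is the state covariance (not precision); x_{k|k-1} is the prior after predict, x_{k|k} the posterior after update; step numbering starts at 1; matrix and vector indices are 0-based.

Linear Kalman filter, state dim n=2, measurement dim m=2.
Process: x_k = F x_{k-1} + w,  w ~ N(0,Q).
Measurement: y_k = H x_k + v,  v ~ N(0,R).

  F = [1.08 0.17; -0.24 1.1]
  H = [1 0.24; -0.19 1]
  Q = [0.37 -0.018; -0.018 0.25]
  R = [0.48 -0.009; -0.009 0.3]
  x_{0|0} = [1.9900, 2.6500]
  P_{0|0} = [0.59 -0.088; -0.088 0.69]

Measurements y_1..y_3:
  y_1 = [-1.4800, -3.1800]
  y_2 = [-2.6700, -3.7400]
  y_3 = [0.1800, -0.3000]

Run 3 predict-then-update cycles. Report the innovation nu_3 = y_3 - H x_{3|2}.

innov = [2.6042, 2.9804]

step 1: x^-=[2.5997, 2.4374]  P^-=[1.0458 -0.1429; -0.1429 1.1653]  S=[1.5244 -0.0644; -0.0644 1.5574]  K=[0.6555 -0.1922; 0.1223 0.7708]  nu=[-4.6647, -5.1235]  x^+=[0.5271, -2.0820]  P^+=[0.3171 -0.0033; -0.0033 0.2295]
step 2: x^-=[0.2153, -2.4167]  P^-=[0.7453 -0.0611; -0.0611 0.5477]  S=[1.2276 -0.0775; -0.0775 0.8978]  K=[0.5842 -0.1754; 0.0972 0.6313]  nu=[-2.3053, -1.2824]  x^+=[-0.9065, -3.4503]  P^+=[0.2830 -0.0041; -0.0041 0.1877]
step 3: x^-=[-1.5655, -3.5778]  P^-=[0.7040 -0.0609; -0.0609 0.4956]  S=[1.1833 -0.0820; -0.0820 0.8442]  K=[0.5704 -0.1752; 0.0913 0.6097]  nu=[2.6042, 2.9804]  x^+=[-0.6023, -1.5231]  P^+=[0.2766 -0.0051; -0.0051 0.1811]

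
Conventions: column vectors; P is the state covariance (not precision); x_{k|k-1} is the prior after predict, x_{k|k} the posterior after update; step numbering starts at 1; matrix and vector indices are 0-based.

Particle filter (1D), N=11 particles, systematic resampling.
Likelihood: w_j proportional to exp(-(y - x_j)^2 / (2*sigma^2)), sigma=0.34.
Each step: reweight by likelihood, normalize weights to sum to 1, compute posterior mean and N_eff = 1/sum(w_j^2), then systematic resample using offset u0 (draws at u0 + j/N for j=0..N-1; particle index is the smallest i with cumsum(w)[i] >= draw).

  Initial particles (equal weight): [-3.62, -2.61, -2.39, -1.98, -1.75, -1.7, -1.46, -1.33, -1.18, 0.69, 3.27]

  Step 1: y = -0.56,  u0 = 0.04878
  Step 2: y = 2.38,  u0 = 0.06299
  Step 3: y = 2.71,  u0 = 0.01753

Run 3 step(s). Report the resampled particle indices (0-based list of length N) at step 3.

step 1: w=[0.0000, 0.0000, 0.0000, 0.0005, 0.0072, 0.0119, 0.0990, 0.2533, 0.6242, 0.0038, 0.0000]  mean=-1.2493  Neff=2.1562  idx=[6, 7, 7, 7, 8, 8, 8, 8, 8, 8, 8]
step 2: w=[0.0000, 0.0013, 0.0013, 0.0013, 0.1423, 0.1423, 0.1423, 0.1423, 0.1423, 0.1423, 0.1423]  mean=-1.1806  Neff=7.0538  idx=[4, 5, 5, 6, 6, 7, 8, 8, 9, 10, 10]
step 3: w=[0.0909, 0.0909, 0.0909, 0.0909, 0.0909, 0.0909, 0.0909, 0.0909, 0.0909, 0.0909, 0.0909]  mean=-1.1800  Neff=11.0000  idx=[0, 1, 2, 3, 4, 5, 6, 7, 8, 9, 10]

resampled_idx = [0, 1, 2, 3, 4, 5, 6, 7, 8, 9, 10]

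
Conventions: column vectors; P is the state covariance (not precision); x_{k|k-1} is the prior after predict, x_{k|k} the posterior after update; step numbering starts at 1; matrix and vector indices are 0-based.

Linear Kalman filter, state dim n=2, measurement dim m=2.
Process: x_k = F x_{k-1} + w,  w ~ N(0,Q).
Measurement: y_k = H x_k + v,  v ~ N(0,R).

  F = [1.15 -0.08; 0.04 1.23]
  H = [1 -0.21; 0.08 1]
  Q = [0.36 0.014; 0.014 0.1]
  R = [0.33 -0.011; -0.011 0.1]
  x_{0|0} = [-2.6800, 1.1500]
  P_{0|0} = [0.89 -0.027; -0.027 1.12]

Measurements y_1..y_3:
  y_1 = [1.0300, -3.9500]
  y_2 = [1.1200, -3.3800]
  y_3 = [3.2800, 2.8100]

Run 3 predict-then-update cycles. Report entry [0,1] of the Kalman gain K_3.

K[0,1] = 0.1789

step 1: x^-=[-3.1740, 1.3073]  P^-=[1.5492 -0.0934; -0.0934 1.7932]  S=[1.9975 -0.3554; -0.3554 1.8882]  K=[0.8156 0.1697; -0.0693 0.9327]  nu=[4.4785, -5.0034]  x^+=[-0.3705, -3.6697]  P^+=[0.2645 -0.0132; -0.0132 0.0951]
step 2: x^-=[-0.1325, -4.5286]  P^-=[0.7128 -0.0018; -0.0018 0.2430]  S=[1.0543 -0.0067; -0.0067 0.3473]  K=[0.6776 0.1723; -0.0456 0.6984]  nu=[0.3015, 1.1592]  x^+=[0.2715, -3.7327]  P^+=[0.2201 -0.0078; -0.0078 0.0710]
step 3: x^-=[0.6108, -4.5804]  P^-=[0.6529 0.0061; 0.0061 0.2070]  S=[0.9895 0.0038; 0.0038 0.3121]  K=[0.6579 0.1789; -0.0403 0.6651]  nu=[1.7073, 7.3415]  x^+=[3.0477, 0.2339]  P^+=[0.2138 -0.0064; -0.0064 0.0675]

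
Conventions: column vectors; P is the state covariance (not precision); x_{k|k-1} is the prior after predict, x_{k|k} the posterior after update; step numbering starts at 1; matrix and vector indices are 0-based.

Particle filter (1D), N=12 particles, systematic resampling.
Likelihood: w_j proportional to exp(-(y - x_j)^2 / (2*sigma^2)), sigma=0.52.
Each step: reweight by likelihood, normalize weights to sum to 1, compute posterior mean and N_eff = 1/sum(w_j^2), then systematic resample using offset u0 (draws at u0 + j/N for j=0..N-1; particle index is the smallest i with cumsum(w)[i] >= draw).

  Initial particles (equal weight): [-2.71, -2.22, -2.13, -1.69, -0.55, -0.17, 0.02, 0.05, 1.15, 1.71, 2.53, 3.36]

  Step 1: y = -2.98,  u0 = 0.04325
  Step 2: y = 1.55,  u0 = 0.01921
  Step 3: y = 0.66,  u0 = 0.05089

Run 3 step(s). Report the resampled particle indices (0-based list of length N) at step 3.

resampled_idx = [1, 3, 4, 5, 6, 6, 7, 8, 9, 10, 10, 11]

step 1: w=[0.5724, 0.2251, 0.1722, 0.0302, 0.0000, 0.0000, 0.0000, 0.0000, 0.0000, 0.0000, 0.0000, 0.0000]  mean=-2.4690  Neff=2.4453  idx=[0, 0, 0, 0, 0, 0, 0, 1, 1, 1, 2, 2]
step 2: w=[0.0001, 0.0001, 0.0001, 0.0001, 0.0001, 0.0001, 0.0001, 0.1009, 0.1009, 0.1009, 0.3485, 0.3485]  mean=-2.1575  Neff=3.6579  idx=[7, 8, 8, 9, 10, 10, 10, 10, 11, 11, 11, 11]
step 3: w=[0.0407, 0.0407, 0.0407, 0.0407, 0.1046, 0.1046, 0.1046, 0.1046, 0.1046, 0.1046, 0.1046, 0.1046]  mean=-2.1447  Neff=10.6129  idx=[1, 3, 4, 5, 6, 6, 7, 8, 9, 10, 10, 11]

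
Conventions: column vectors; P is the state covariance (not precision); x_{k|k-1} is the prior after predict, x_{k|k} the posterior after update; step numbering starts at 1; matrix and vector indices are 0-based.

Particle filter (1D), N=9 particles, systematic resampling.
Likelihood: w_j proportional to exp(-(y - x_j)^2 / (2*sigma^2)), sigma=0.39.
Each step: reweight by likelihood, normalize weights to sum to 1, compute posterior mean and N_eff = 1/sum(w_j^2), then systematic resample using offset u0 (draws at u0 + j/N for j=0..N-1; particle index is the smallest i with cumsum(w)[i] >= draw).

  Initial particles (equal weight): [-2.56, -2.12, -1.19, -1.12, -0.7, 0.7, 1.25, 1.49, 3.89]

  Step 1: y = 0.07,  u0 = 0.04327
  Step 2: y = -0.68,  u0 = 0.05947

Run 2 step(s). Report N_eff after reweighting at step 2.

N_eff = 3.0230

step 1: w=[0.0000, 0.0000, 0.0123, 0.0216, 0.3235, 0.6162, 0.0234, 0.0030, 0.0000]  mean=0.1997  Neff=2.0595  idx=[4, 4, 4, 5, 5, 5, 5, 5, 5]
step 2: w=[0.3321, 0.3321, 0.3321, 0.0006, 0.0006, 0.0006, 0.0006, 0.0006, 0.0006]  mean=-0.6947  Neff=3.0230  idx=[0, 0, 0, 1, 1, 1, 2, 2, 2]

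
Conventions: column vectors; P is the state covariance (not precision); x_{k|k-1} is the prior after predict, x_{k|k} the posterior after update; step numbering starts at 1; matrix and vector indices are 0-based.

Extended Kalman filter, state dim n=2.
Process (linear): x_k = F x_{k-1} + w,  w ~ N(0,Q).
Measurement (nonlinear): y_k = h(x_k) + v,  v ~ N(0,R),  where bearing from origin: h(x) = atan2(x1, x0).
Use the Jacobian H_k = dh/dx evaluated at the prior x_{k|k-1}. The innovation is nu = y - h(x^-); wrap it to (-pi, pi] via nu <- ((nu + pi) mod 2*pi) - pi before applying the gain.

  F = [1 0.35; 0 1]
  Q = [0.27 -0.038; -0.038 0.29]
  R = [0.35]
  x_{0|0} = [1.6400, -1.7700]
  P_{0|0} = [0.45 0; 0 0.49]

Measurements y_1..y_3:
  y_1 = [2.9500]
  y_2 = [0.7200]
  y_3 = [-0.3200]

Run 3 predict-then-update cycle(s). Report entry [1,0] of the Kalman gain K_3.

K[1,0] = 0.0598

step 1: x^-=[1.0205, -1.7700]  P^-=[0.7800 0.1335; 0.1335 0.7800]  H_jac=[0.4240 0.2445]  S=[0.5645]  K=[0.6437; 0.4380]  nu=[-2.2854]  x^+=[-0.4506, -2.7711]  P^+=[0.5461 -0.0257; -0.0257 0.6717]
step 2: x^-=[-1.4205, -2.7711]  P^-=[0.8804 0.1714; 0.1714 0.9617]  H_jac=[0.2858 -0.1465]  S=[0.4282]  K=[0.5290; -0.2146]  nu=[2.7645]  x^+=[0.0419, -3.3644]  P^+=[0.7606 0.2200; 0.2200 0.9420]
step 3: x^-=[-1.1357, -3.3644]  P^-=[1.3000 0.5117; 0.5117 1.2320]  H_jac=[0.2668 -0.0901]  S=[0.4280]  K=[0.7029; 0.0598]  nu=[1.5763]  x^+=[-0.0277, -3.2702]  P^+=[1.0886 0.4937; 0.4937 1.2304]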